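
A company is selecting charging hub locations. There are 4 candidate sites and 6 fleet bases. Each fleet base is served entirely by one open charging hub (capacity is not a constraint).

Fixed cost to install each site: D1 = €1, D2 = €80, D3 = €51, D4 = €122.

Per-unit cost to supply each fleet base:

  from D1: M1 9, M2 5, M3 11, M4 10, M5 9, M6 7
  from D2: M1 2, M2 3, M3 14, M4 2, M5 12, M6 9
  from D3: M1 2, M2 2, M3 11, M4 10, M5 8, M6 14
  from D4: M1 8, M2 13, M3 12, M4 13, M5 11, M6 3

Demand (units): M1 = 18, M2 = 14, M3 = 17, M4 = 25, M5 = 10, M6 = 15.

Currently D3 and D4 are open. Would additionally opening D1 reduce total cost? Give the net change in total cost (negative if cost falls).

No — net change +1 (cost rises by 1).

Current service cost with {D3, D4}: 626.
Adding D1: each fleet base re-picks its cheapest; new service cost 626, saving 0.
Extra fixed cost: 1. Net change = 1 − 0 = 1.
(Totals: 799 → 800.)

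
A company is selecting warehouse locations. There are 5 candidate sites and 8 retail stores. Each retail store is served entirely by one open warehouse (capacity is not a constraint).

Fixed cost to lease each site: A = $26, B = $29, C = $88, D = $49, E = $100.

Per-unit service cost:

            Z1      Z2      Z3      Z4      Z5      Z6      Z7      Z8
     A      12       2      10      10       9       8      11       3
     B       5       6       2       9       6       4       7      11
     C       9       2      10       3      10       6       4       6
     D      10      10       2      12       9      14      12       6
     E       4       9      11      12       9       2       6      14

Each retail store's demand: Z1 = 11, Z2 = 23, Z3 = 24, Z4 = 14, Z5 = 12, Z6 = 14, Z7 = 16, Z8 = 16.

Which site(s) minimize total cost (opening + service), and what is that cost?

Open A, B and C; minimum total cost 574.

For any fixed open set, each retail store goes to its cheapest open site; total = fixed + service.
{A, B, C}: Z1→B 5·11=55, Z2→A 2·23=46, Z3→B 2·24=48, Z4→C 3·14=42, Z5→B 6·12=72, Z6→B 4·14=56, Z7→C 4·16=64, Z8→A 3·16=48. Service 431; fixed 143; total 574.
{B, C}: service 479 + fixed 117 = 596
{A, B}: service 563 + fixed 55 = 618
{A, B, C, D, E}: service 392 + fixed 292 = 684
No other subset beats 574.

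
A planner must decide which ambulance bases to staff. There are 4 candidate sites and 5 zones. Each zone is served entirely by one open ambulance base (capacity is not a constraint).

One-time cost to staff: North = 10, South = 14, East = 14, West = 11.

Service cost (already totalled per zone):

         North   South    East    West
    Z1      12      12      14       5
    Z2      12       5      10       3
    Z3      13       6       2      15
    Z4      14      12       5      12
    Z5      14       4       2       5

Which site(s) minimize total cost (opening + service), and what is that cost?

Open East and West; minimum total cost 42.

For any fixed open set, each zone goes to its cheapest open site; total = fixed + service.
{East, West}: Z1→West 5, Z2→West 3, Z3→East 2, Z4→East 5, Z5→East 2. Service 17; fixed 25; total 42.
{East}: Z1→East 14, Z2→East 10, Z3→East 2, Z4→East 5, Z5→East 2. Service 33; fixed 14; total 47.
{West}: Z1→West 5, Z2→West 3, Z3→West 15, Z4→West 12, Z5→West 5. Service 40; fixed 11; total 51.
{North, South, East, West}: service 17 + fixed 49 = 66
(All 15 nonempty subsets were checked; East and West is lowest.)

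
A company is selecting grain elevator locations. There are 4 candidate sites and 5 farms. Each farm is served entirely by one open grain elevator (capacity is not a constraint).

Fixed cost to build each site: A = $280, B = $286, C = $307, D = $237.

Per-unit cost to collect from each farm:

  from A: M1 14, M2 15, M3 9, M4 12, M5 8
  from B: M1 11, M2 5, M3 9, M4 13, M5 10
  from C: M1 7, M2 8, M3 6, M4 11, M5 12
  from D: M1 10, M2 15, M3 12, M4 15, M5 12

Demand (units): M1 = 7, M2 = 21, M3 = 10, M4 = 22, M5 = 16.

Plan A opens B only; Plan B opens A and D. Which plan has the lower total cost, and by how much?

Plan A: {B}: M1→B 11·7=77, M2→B 5·21=105, M3→B 9·10=90, M4→B 13·22=286, M5→B 10·16=160. Service 718; fixed 286; total 1004.
Plan B: {A, D}: M1→D 10·7=70, M2→A 15·21=315, M3→A 9·10=90, M4→A 12·22=264, M5→A 8·16=128. Service 867; fixed 517; total 1384.
Difference: |1004 − 1384| = 380.

Plan A is cheaper by 380.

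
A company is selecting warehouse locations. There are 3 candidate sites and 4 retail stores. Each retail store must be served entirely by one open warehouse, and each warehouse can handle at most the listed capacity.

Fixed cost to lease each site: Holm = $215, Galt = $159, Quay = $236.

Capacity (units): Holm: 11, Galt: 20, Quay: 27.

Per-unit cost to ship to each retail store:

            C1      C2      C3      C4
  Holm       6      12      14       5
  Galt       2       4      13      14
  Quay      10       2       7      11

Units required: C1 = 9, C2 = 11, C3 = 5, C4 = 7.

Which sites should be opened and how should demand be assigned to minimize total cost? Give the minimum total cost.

Open {Galt, Quay}: C1→Galt 2·9=18, C2→Quay 2·11=22, C3→Quay 7·5=35, C4→Quay 11·7=77.
Loads: Galt carries 9/20, Quay carries 23/27. Service 152; fixed 395; total 547.
Next best feasible plan costs 568.

Minimum total cost: 547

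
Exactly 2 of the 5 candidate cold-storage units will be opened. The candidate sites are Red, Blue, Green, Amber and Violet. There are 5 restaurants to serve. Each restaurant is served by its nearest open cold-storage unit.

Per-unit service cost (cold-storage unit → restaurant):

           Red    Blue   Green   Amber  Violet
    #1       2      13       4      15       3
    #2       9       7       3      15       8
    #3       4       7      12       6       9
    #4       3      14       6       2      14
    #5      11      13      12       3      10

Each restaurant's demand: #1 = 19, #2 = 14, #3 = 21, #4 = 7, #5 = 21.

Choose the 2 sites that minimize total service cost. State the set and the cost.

With exactly 2 open, each restaurant uses its cheapest among the chosen.
{Green, Amber}: #1→Green 4·19=76, #2→Green 3·14=42, #3→Amber 6·21=126, #4→Amber 2·7=14, #5→Amber 3·21=63. Service cost 321.
{Red, Amber}: service cost 325
{Amber, Violet}: service cost 372
Among all 10 size-2 choices, {Green, Amber} is lowest.

Choose Green and Amber; total service cost 321.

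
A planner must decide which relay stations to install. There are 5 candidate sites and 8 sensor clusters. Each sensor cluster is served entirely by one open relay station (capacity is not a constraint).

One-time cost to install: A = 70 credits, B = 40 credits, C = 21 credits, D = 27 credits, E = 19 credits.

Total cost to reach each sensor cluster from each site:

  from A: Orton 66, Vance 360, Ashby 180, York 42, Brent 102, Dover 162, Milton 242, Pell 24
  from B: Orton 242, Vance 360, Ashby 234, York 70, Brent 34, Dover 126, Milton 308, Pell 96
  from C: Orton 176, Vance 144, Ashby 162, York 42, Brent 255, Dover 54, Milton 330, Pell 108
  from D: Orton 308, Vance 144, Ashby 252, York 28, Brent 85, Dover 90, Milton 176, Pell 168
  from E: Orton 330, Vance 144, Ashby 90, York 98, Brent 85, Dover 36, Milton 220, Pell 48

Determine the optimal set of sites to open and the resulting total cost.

Open A, B, D and E; minimum total cost 754.

For any fixed open set, each sensor cluster goes to its cheapest open site; total = fixed + service.
{A, B, D, E}: Orton→A 66, Vance→D 144, Ashby→E 90, York→D 28, Brent→B 34, Dover→E 36, Milton→D 176, Pell→A 24. Service 598; fixed 156; total 754.
{A, D, E}: service 649 + fixed 116 = 765
{A, B, C, D, E}: Orton→A 66, Vance→C 144, Ashby→E 90, York→D 28, Brent→B 34, Dover→E 36, Milton→D 176, Pell→A 24. Service 598; fixed 177; total 775.
{E}: Orton→E 330, Vance→E 144, Ashby→E 90, York→E 98, Brent→E 85, Dover→E 36, Milton→E 220, Pell→E 48. Service 1051; fixed 19; total 1070.
No other subset beats 754.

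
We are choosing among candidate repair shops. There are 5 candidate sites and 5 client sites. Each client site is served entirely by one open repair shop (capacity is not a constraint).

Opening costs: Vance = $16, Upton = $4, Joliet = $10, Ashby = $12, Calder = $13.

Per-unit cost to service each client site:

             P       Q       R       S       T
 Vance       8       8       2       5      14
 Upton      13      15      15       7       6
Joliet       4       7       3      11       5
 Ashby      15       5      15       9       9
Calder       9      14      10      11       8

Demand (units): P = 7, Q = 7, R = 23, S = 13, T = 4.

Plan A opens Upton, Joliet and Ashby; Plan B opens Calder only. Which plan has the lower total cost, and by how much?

Plan A is cheaper by 310.

Plan A: {Upton, Joliet, Ashby}: P→Joliet 4·7=28, Q→Ashby 5·7=35, R→Joliet 3·23=69, S→Upton 7·13=91, T→Joliet 5·4=20. Service 243; fixed 26; total 269.
Plan B: {Calder}: P→Calder 9·7=63, Q→Calder 14·7=98, R→Calder 10·23=230, S→Calder 11·13=143, T→Calder 8·4=32. Service 566; fixed 13; total 579.
Difference: |269 − 579| = 310.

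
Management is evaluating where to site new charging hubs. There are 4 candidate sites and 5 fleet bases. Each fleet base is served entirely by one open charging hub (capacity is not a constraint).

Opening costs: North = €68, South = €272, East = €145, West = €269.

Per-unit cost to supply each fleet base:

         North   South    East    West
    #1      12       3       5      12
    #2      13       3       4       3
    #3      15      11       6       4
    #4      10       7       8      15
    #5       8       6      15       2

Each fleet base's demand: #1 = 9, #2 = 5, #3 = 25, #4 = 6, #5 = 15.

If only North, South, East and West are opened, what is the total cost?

Total cost: 968

Each fleet base is assigned to its cheapest site among the open ones.
{North, South, East, West}: #1→South 3·9=27, #2→South 3·5=15, #3→West 4·25=100, #4→South 7·6=42, #5→West 2·15=30. Service 214; fixed 754; total 968.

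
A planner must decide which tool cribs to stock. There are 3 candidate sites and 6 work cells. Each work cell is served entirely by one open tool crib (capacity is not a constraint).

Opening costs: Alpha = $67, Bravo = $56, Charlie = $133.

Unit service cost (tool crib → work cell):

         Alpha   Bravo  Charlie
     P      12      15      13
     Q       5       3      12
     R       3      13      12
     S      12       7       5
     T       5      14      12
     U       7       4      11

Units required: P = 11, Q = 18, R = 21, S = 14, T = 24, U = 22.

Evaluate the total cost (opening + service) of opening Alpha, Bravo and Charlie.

Each work cell is assigned to its cheapest site among the open ones.
{Alpha, Bravo, Charlie}: P→Alpha 12·11=132, Q→Bravo 3·18=54, R→Alpha 3·21=63, S→Charlie 5·14=70, T→Alpha 5·24=120, U→Bravo 4·22=88. Service 527; fixed 256; total 783.

Total cost: 783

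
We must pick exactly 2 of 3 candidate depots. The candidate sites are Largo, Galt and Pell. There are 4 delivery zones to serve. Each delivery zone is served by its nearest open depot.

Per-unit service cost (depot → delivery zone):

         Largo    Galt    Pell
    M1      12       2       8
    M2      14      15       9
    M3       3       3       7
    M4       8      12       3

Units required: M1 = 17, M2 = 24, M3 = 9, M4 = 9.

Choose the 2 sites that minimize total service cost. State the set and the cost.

With exactly 2 open, each delivery zone uses its cheapest among the chosen.
{Galt, Pell}: M1→Galt 2·17=34, M2→Pell 9·24=216, M3→Galt 3·9=27, M4→Pell 3·9=27. Service cost 304.
{Largo, Pell}: service cost 406
{Largo, Galt}: service cost 469
Among all 3 size-2 choices, {Galt, Pell} is lowest.

Choose Galt and Pell; total service cost 304.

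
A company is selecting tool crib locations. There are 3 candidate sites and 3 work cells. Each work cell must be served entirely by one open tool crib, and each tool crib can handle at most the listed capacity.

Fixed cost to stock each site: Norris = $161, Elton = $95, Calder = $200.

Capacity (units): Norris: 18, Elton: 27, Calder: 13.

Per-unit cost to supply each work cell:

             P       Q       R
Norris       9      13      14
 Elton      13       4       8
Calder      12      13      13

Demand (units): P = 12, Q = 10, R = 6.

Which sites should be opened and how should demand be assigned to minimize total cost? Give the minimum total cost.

Minimum total cost: 452

Open {Norris, Elton}: P→Norris 9·12=108, Q→Elton 4·10=40, R→Elton 8·6=48.
Loads: Norris carries 12/18, Elton carries 16/27. Service 196; fixed 256; total 452.
Next best feasible plan costs 488.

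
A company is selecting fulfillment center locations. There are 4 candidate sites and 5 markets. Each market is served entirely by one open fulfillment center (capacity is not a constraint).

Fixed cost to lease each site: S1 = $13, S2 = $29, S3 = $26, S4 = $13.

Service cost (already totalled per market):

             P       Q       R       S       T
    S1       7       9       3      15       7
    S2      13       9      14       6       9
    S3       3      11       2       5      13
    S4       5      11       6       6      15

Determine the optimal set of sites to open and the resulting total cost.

Open S1 only; minimum total cost 54.

For any fixed open set, each market goes to its cheapest open site; total = fixed + service.
{S1}: P→S1 7, Q→S1 9, R→S1 3, S→S1 15, T→S1 7. Service 41; fixed 13; total 54.
{S1, S4}: service 30 + fixed 26 = 56
{S4}: service 43 + fixed 13 = 56
{S1, S2, S3, S4}: service 26 + fixed 81 = 107
No other subset beats 54.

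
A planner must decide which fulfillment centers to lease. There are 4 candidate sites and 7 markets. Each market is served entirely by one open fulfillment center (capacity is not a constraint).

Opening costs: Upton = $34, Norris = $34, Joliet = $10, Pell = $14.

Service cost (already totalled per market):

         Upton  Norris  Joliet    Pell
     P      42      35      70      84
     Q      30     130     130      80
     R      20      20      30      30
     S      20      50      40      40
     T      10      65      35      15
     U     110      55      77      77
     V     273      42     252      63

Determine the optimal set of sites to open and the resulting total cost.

For any fixed open set, each market goes to its cheapest open site; total = fixed + service.
{Upton, Norris}: P→Norris 35, Q→Upton 30, R→Upton 20, S→Upton 20, T→Upton 10, U→Norris 55, V→Norris 42. Service 212; fixed 68; total 280.
{Upton, Norris, Joliet}: service 212 + fixed 78 = 290
{Upton, Norris, Pell}: service 212 + fixed 82 = 294
{Upton, Norris, Joliet, Pell}: P→Norris 35, Q→Upton 30, R→Upton 20, S→Upton 20, T→Upton 10, U→Norris 55, V→Norris 42. Service 212; fixed 92; total 304.
No other subset beats 280.

Open Upton and Norris; minimum total cost 280.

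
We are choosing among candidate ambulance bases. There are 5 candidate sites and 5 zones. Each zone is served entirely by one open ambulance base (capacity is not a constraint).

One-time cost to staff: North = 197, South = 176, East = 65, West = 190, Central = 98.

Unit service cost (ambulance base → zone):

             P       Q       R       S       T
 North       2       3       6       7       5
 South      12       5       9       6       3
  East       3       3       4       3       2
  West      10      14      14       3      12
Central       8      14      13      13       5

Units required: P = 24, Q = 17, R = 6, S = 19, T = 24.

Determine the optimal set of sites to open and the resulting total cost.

For any fixed open set, each zone goes to its cheapest open site; total = fixed + service.
{East}: P→East 3·24=72, Q→East 3·17=51, R→East 4·6=24, S→East 3·19=57, T→East 2·24=48. Service 252; fixed 65; total 317.
{East, Central}: service 252 + fixed 163 = 415
{North, East}: P→North 2·24=48, Q→North 3·17=51, R→East 4·6=24, S→East 3·19=57, T→East 2·24=48. Service 228; fixed 262; total 490.
{North, South, East, West, Central}: service 228 + fixed 726 = 954
No other subset beats 317.

Open East only; minimum total cost 317.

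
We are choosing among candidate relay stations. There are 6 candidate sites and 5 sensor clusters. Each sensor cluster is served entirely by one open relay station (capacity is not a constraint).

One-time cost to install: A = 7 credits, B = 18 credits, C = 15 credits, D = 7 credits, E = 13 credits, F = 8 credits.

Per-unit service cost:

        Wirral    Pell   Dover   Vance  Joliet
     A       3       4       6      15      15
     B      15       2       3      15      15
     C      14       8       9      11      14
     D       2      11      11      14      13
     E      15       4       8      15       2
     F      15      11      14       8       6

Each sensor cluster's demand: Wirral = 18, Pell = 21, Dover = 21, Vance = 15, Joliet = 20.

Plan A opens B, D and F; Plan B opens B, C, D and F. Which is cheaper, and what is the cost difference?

Plan A is cheaper by 15.

Plan A: {B, D, F}: Wirral→D 2·18=36, Pell→B 2·21=42, Dover→B 3·21=63, Vance→F 8·15=120, Joliet→F 6·20=120. Service 381; fixed 33; total 414.
Plan B: {B, C, D, F}: Wirral→D 2·18=36, Pell→B 2·21=42, Dover→B 3·21=63, Vance→F 8·15=120, Joliet→F 6·20=120. Service 381; fixed 48; total 429.
Difference: |414 − 429| = 15.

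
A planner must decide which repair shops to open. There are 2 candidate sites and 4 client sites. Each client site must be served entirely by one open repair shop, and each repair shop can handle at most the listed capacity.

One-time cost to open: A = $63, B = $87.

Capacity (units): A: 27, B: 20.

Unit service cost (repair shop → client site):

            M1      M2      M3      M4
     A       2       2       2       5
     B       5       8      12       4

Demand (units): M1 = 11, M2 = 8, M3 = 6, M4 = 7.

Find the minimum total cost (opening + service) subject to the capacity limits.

Open {A, B}: M1→A 2·11=22, M2→A 2·8=16, M3→A 2·6=12, M4→B 4·7=28.
Loads: A carries 25/27, B carries 7/20. Service 78; fixed 150; total 228.
Next best feasible plan costs 261.

Minimum total cost: 228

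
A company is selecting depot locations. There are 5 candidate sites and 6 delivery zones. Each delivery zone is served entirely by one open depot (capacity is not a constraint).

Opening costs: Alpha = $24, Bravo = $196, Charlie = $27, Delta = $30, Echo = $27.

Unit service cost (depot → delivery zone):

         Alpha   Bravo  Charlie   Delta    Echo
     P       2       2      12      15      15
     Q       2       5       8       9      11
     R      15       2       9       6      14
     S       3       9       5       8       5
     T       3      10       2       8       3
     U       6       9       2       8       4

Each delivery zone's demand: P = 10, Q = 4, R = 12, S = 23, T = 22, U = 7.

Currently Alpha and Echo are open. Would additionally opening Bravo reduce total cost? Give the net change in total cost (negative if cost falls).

No — net change +52 (cost rises by 52).

Current service cost with {Alpha, Echo}: 359.
Adding Bravo: each delivery zone re-picks its cheapest; new service cost 215, saving 144.
Extra fixed cost: 196. Net change = 196 − 144 = 52.
(Totals: 410 → 462.)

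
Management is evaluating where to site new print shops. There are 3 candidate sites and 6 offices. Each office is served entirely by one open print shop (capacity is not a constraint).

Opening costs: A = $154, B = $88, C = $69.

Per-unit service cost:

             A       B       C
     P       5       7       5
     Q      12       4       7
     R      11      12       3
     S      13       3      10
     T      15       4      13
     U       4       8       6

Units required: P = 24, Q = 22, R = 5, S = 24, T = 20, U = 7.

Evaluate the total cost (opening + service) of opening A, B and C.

Total cost: 714

Each office is assigned to its cheapest site among the open ones.
{A, B, C}: P→A 5·24=120, Q→B 4·22=88, R→C 3·5=15, S→B 3·24=72, T→B 4·20=80, U→A 4·7=28. Service 403; fixed 311; total 714.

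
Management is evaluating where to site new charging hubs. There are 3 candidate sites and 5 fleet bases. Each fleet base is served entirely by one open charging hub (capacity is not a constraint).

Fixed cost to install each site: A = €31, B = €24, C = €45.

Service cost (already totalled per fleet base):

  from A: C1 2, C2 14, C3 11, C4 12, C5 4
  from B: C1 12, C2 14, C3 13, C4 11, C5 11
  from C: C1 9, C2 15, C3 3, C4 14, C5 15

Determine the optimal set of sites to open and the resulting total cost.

For any fixed open set, each fleet base goes to its cheapest open site; total = fixed + service.
{A}: C1→A 2, C2→A 14, C3→A 11, C4→A 12, C5→A 4. Service 43; fixed 31; total 74.
{B}: service 61 + fixed 24 = 85
{A, B}: service 42 + fixed 55 = 97
{A, B, C}: C1→A 2, C2→A 14, C3→C 3, C4→B 11, C5→A 4. Service 34; fixed 100; total 134.
No other subset beats 74.

Open A only; minimum total cost 74.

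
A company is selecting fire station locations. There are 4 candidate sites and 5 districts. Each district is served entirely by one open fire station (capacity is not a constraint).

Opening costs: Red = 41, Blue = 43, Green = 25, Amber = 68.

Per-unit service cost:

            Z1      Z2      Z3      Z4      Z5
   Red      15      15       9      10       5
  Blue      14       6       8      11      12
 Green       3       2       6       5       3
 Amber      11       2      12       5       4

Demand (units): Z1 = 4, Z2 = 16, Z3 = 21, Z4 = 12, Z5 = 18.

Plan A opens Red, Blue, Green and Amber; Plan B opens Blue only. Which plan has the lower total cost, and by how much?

Plan A: {Red, Blue, Green, Amber}: Z1→Green 3·4=12, Z2→Green 2·16=32, Z3→Green 6·21=126, Z4→Green 5·12=60, Z5→Green 3·18=54. Service 284; fixed 177; total 461.
Plan B: {Blue}: Z1→Blue 14·4=56, Z2→Blue 6·16=96, Z3→Blue 8·21=168, Z4→Blue 11·12=132, Z5→Blue 12·18=216. Service 668; fixed 43; total 711.
Difference: |461 − 711| = 250.

Plan A is cheaper by 250.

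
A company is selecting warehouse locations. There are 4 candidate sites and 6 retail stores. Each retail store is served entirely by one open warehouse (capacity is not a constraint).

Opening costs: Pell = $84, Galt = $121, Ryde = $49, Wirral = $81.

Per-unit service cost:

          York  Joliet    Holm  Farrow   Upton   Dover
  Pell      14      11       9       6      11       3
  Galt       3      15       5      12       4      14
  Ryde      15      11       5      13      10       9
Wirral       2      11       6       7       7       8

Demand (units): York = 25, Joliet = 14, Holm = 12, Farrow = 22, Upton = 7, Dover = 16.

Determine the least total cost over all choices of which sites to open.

Minimum total cost: 670

For any fixed open set, each retail store goes to its cheapest open site; total = fixed + service.
{Pell, Wirral}: York→Wirral 2·25=50, Joliet→Pell 11·14=154, Holm→Wirral 6·12=72, Farrow→Pell 6·22=132, Upton→Wirral 7·7=49, Dover→Pell 3·16=48. Service 505; fixed 165; total 670.
{Wirral}: York→Wirral 2·25=50, Joliet→Wirral 11·14=154, Holm→Wirral 6·12=72, Farrow→Wirral 7·22=154, Upton→Wirral 7·7=49, Dover→Wirral 8·16=128. Service 607; fixed 81; total 688.
{Pell, Galt}: service 497 + fixed 205 = 702
{Pell, Galt, Ryde, Wirral}: service 472 + fixed 335 = 807
No other subset beats 670.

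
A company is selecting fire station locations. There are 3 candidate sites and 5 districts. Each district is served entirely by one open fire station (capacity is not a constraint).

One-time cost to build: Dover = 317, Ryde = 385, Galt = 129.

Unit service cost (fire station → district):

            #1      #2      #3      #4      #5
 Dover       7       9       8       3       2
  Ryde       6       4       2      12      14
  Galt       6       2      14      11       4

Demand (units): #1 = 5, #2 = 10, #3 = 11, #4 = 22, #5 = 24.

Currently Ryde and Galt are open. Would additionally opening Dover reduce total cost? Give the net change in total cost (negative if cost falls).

No — net change +93 (cost rises by 93).

Current service cost with {Ryde, Galt}: 410.
Adding Dover: each district re-picks its cheapest; new service cost 186, saving 224.
Extra fixed cost: 317. Net change = 317 − 224 = 93.
(Totals: 924 → 1017.)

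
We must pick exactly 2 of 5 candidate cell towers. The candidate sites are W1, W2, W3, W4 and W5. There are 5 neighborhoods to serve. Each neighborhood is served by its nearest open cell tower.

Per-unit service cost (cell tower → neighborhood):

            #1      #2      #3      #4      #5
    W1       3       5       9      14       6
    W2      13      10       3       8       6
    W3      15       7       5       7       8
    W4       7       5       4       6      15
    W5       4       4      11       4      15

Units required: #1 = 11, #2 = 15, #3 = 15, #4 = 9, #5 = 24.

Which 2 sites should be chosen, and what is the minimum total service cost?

With exactly 2 open, each neighborhood uses its cheapest among the chosen.
{W2, W5}: #1→W5 4·11=44, #2→W5 4·15=60, #3→W2 3·15=45, #4→W5 4·9=36, #5→W2 6·24=144. Service cost 329.
{W1, W4}: service cost 366
{W1, W2}: service cost 369
Among all 10 size-2 choices, {W2, W5} is lowest.

Choose W2 and W5; total service cost 329.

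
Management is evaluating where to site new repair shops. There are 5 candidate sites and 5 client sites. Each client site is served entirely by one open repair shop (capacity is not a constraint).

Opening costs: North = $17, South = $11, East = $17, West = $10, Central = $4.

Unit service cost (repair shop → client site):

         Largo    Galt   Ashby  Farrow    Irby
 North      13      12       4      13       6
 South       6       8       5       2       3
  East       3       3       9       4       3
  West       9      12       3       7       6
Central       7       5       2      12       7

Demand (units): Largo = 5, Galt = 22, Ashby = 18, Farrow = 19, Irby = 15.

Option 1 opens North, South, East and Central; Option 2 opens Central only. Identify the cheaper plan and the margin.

Option 1 is cheaper by 269.

Option 1: {North, South, East, Central}: Largo→East 3·5=15, Galt→East 3·22=66, Ashby→Central 2·18=36, Farrow→South 2·19=38, Irby→South 3·15=45. Service 200; fixed 49; total 249.
Option 2: {Central}: Largo→Central 7·5=35, Galt→Central 5·22=110, Ashby→Central 2·18=36, Farrow→Central 12·19=228, Irby→Central 7·15=105. Service 514; fixed 4; total 518.
Difference: |249 − 518| = 269.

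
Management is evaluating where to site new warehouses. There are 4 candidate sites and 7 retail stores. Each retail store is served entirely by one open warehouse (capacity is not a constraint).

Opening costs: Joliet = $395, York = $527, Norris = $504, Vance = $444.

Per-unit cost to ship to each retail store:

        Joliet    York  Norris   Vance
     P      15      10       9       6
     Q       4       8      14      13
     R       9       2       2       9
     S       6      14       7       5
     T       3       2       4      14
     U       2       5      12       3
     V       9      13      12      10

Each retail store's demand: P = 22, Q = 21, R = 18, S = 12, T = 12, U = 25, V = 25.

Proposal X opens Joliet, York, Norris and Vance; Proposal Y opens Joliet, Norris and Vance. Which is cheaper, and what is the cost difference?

Proposal Y is cheaper by 515.

Proposal X: {Joliet, York, Norris, Vance}: P→Vance 6·22=132, Q→Joliet 4·21=84, R→York 2·18=36, S→Vance 5·12=60, T→York 2·12=24, U→Joliet 2·25=50, V→Joliet 9·25=225. Service 611; fixed 1870; total 2481.
Proposal Y: {Joliet, Norris, Vance}: P→Vance 6·22=132, Q→Joliet 4·21=84, R→Norris 2·18=36, S→Vance 5·12=60, T→Joliet 3·12=36, U→Joliet 2·25=50, V→Joliet 9·25=225. Service 623; fixed 1343; total 1966.
Difference: |2481 − 1966| = 515.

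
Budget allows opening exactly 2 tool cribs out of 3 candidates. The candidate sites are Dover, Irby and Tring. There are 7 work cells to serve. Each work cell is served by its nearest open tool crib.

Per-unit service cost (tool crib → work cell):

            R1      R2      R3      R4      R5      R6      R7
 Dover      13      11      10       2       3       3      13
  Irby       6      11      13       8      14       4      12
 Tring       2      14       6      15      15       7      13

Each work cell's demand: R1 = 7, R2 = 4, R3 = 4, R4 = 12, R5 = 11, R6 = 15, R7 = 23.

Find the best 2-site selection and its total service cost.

Choose Dover and Tring; total service cost 483.

With exactly 2 open, each work cell uses its cheapest among the chosen.
{Dover, Tring}: R1→Tring 2·7=14, R2→Dover 11·4=44, R3→Tring 6·4=24, R4→Dover 2·12=24, R5→Dover 3·11=33, R6→Dover 3·15=45, R7→Dover 13·23=299. Service cost 483.
{Dover, Irby}: service cost 504
{Irby, Tring}: service cost 668
Among all 3 size-2 choices, {Dover, Tring} is lowest.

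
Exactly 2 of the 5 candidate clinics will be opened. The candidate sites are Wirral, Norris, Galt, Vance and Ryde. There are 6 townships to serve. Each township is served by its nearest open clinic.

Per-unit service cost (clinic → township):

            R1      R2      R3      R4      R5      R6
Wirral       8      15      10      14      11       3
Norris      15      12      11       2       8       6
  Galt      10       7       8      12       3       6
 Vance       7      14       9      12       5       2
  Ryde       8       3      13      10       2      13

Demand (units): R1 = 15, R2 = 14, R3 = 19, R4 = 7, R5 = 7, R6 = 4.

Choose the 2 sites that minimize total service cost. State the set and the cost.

Choose Vance and Ryde; total service cost 410.

With exactly 2 open, each township uses its cheapest among the chosen.
{Vance, Ryde}: R1→Vance 7·15=105, R2→Ryde 3·14=42, R3→Vance 9·19=171, R4→Ryde 10·7=70, R5→Ryde 2·7=14, R6→Vance 2·4=8. Service cost 410.
{Galt, Ryde}: service cost 422
{Norris, Ryde}: service cost 423
Among all 10 size-2 choices, {Vance, Ryde} is lowest.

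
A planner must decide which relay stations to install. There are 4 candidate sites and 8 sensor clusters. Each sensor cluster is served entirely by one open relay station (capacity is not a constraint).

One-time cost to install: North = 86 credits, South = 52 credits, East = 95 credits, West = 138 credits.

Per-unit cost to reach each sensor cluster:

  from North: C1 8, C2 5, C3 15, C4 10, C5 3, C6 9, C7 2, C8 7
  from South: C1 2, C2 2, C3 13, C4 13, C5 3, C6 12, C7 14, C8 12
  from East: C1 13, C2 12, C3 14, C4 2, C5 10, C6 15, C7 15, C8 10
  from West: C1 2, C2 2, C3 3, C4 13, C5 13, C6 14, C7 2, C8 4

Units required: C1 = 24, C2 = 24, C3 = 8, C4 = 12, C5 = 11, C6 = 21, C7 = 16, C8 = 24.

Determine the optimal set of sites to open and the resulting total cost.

For any fixed open set, each sensor cluster goes to its cheapest open site; total = fixed + service.
{North, East, West}: C1→West 2·24=48, C2→West 2·24=48, C3→West 3·8=24, C4→East 2·12=24, C5→North 3·11=33, C6→North 9·21=189, C7→North 2·16=32, C8→West 4·24=96. Service 494; fixed 319; total 813.
{North, West}: service 590 + fixed 224 = 814
{South, East, West}: C1→South 2·24=48, C2→South 2·24=48, C3→West 3·8=24, C4→East 2·12=24, C5→South 3·11=33, C6→South 12·21=252, C7→West 2·16=32, C8→West 4·24=96. Service 557; fixed 285; total 842.
{North, South, East, West}: C1→South 2·24=48, C2→South 2·24=48, C3→West 3·8=24, C4→East 2·12=24, C5→North 3·11=33, C6→North 9·21=189, C7→North 2·16=32, C8→West 4·24=96. Service 494; fixed 371; total 865.
No other subset beats 813.

Open North, East and West; minimum total cost 813.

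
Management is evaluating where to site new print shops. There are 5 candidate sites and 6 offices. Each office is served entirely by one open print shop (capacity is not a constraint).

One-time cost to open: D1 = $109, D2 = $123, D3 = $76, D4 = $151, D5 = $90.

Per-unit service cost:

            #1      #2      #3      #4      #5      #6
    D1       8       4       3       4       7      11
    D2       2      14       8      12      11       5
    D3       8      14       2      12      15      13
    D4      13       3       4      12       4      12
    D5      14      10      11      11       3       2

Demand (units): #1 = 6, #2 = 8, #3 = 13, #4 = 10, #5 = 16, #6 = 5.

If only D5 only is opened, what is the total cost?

Total cost: 565

Each office is assigned to its cheapest site among the open ones.
{D5}: #1→D5 14·6=84, #2→D5 10·8=80, #3→D5 11·13=143, #4→D5 11·10=110, #5→D5 3·16=48, #6→D5 2·5=10. Service 475; fixed 90; total 565.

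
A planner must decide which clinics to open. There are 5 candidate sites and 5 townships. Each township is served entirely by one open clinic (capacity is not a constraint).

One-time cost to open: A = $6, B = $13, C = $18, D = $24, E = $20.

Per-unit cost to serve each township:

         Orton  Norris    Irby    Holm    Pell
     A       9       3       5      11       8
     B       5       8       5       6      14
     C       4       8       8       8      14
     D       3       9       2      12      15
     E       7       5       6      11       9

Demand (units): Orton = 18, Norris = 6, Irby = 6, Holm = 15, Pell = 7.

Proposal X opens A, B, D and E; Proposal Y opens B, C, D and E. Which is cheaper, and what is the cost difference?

Proposal X: {A, B, D, E}: Orton→D 3·18=54, Norris→A 3·6=18, Irby→D 2·6=12, Holm→B 6·15=90, Pell→A 8·7=56. Service 230; fixed 63; total 293.
Proposal Y: {B, C, D, E}: Orton→D 3·18=54, Norris→E 5·6=30, Irby→D 2·6=12, Holm→B 6·15=90, Pell→E 9·7=63. Service 249; fixed 75; total 324.
Difference: |293 − 324| = 31.

Proposal X is cheaper by 31.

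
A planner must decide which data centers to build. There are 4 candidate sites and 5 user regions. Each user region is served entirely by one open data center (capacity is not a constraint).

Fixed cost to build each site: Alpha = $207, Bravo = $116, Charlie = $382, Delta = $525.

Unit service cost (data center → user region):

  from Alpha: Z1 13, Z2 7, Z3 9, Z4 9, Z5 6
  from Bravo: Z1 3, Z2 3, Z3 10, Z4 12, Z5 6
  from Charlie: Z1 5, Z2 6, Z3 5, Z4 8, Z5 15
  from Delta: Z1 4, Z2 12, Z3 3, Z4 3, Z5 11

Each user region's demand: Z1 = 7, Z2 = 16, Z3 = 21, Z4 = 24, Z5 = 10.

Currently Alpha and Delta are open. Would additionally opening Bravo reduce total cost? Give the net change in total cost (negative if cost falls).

Current service cost with {Alpha, Delta}: 335.
Adding Bravo: each user region re-picks its cheapest; new service cost 264, saving 71.
Extra fixed cost: 116. Net change = 116 − 71 = 45.
(Totals: 1067 → 1112.)

No — net change +45 (cost rises by 45).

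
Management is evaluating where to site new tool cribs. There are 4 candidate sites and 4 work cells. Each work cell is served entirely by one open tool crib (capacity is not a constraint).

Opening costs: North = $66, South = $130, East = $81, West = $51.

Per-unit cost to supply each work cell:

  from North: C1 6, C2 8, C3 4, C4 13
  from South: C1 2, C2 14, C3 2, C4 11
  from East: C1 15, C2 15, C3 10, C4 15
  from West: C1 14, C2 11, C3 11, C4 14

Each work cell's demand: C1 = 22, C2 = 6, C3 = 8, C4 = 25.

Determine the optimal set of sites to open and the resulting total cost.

For any fixed open set, each work cell goes to its cheapest open site; total = fixed + service.
{South}: C1→South 2·22=44, C2→South 14·6=84, C3→South 2·8=16, C4→South 11·25=275. Service 419; fixed 130; total 549.
{North, South}: C1→South 2·22=44, C2→North 8·6=48, C3→South 2·8=16, C4→South 11·25=275. Service 383; fixed 196; total 579.
{South, West}: C1→South 2·22=44, C2→West 11·6=66, C3→South 2·8=16, C4→South 11·25=275. Service 401; fixed 181; total 582.
{North, South, East, West}: service 383 + fixed 328 = 711
No other subset beats 549.

Open South only; minimum total cost 549.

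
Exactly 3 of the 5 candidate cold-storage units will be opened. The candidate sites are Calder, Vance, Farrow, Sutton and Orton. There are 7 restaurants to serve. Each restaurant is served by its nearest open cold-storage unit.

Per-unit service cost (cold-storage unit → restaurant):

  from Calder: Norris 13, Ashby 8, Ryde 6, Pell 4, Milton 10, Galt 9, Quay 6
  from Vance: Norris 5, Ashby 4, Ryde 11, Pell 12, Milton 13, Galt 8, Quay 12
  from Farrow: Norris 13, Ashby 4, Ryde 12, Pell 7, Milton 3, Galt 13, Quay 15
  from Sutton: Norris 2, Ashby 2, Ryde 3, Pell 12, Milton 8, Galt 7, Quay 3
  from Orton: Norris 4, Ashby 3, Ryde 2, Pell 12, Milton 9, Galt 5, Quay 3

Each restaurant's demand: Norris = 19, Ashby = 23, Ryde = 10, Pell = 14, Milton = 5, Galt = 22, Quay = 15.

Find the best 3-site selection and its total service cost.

With exactly 3 open, each restaurant uses its cheapest among the chosen.
{Calder, Sutton, Orton}: Norris→Sutton 2·19=38, Ashby→Sutton 2·23=46, Ryde→Orton 2·10=20, Pell→Calder 4·14=56, Milton→Sutton 8·5=40, Galt→Orton 5·22=110, Quay→Sutton 3·15=45. Service cost 355.
{Farrow, Sutton, Orton}: service cost 372
{Calder, Farrow, Sutton}: service cost 384
Among all 10 size-3 choices, {Calder, Sutton, Orton} is lowest.

Choose Calder, Sutton and Orton; total service cost 355.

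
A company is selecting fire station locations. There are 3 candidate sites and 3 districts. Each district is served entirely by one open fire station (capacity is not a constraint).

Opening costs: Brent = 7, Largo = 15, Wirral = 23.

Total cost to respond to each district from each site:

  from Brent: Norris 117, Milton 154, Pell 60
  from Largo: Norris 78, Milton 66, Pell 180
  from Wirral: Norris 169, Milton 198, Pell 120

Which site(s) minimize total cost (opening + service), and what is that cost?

Open Brent and Largo; minimum total cost 226.

For any fixed open set, each district goes to its cheapest open site; total = fixed + service.
{Brent, Largo}: Norris→Largo 78, Milton→Largo 66, Pell→Brent 60. Service 204; fixed 22; total 226.
{Brent, Largo, Wirral}: Norris→Largo 78, Milton→Largo 66, Pell→Brent 60. Service 204; fixed 45; total 249.
{Largo, Wirral}: Norris→Largo 78, Milton→Largo 66, Pell→Wirral 120. Service 264; fixed 38; total 302.
{Brent}: Norris→Brent 117, Milton→Brent 154, Pell→Brent 60. Service 331; fixed 7; total 338.
(All 7 nonempty subsets were checked; Brent and Largo is lowest.)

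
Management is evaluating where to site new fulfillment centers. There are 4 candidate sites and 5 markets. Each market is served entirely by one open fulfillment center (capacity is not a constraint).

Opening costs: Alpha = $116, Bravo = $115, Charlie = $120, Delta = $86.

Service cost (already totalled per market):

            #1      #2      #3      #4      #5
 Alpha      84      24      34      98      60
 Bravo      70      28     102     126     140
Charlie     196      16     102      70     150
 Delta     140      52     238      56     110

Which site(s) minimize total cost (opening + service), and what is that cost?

For any fixed open set, each market goes to its cheapest open site; total = fixed + service.
{Alpha}: #1→Alpha 84, #2→Alpha 24, #3→Alpha 34, #4→Alpha 98, #5→Alpha 60. Service 300; fixed 116; total 416.
{Alpha, Delta}: service 258 + fixed 202 = 460
{Alpha, Charlie}: #1→Alpha 84, #2→Charlie 16, #3→Alpha 34, #4→Charlie 70, #5→Alpha 60. Service 264; fixed 236; total 500.
{Alpha, Bravo, Charlie, Delta}: #1→Bravo 70, #2→Charlie 16, #3→Alpha 34, #4→Delta 56, #5→Alpha 60. Service 236; fixed 437; total 673.
(All 15 nonempty subsets were checked; Alpha only is lowest.)

Open Alpha only; minimum total cost 416.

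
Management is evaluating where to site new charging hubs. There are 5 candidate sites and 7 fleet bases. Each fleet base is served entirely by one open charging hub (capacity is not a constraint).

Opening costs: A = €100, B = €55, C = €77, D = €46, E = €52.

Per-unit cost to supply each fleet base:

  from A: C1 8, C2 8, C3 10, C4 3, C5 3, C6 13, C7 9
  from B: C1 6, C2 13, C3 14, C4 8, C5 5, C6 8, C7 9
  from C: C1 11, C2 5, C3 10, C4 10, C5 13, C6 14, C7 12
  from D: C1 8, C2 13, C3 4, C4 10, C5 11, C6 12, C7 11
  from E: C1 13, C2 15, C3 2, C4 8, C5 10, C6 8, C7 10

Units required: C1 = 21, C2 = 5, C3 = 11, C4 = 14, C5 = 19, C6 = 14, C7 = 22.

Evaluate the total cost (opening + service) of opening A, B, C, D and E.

Each fleet base is assigned to its cheapest site among the open ones.
{A, B, C, D, E}: C1→B 6·21=126, C2→C 5·5=25, C3→E 2·11=22, C4→A 3·14=42, C5→A 3·19=57, C6→B 8·14=112, C7→A 9·22=198. Service 582; fixed 330; total 912.

Total cost: 912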